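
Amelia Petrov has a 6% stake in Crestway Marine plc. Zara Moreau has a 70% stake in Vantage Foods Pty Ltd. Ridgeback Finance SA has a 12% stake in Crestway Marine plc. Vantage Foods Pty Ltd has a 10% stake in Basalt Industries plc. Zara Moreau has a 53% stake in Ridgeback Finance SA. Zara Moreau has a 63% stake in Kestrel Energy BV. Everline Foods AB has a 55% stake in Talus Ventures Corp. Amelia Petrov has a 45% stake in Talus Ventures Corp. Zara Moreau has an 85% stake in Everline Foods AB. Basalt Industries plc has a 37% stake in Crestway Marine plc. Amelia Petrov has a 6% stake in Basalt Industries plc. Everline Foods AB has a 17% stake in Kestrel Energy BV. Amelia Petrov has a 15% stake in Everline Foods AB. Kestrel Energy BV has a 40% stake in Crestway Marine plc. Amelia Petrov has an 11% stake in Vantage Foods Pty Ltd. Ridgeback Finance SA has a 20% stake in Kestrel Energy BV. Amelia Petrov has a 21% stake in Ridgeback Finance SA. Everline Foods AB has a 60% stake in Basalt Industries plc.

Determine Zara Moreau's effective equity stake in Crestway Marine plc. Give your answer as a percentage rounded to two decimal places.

63.04%

Zara reaches Crestway along 6 paths.
Via Ridgeback: 53% × 12% = 6.36%.
Via Vantage → Basalt: 70% × 10% × 37% = 2.59%.
Via Everline → Basalt: 85% × 60% × 37% = 18.87%.
Via Ridgeback → Kestrel: 53% × 20% × 40% = 4.24%.
Via Everline → Kestrel: 85% × 17% × 40% = 5.78%.
Via Kestrel: 63% × 40% = 25.2%.
Total: 6.36% + 2.59% + 18.87% + 4.24% + 5.78% + 25.2% = 63.04%.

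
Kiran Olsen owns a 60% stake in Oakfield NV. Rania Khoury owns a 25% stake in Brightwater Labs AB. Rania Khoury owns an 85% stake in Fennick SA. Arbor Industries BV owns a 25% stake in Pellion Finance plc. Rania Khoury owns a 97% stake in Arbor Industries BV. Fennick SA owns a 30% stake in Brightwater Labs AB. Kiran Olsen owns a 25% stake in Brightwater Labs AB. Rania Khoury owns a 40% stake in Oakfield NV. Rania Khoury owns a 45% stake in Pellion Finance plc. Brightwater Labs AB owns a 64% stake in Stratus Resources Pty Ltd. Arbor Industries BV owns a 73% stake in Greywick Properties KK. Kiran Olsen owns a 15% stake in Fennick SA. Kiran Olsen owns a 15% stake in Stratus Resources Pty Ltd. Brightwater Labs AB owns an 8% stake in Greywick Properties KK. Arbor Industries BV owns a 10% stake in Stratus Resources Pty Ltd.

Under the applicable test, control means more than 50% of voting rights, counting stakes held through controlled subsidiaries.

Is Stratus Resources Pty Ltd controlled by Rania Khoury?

Rania holds 97% of Arbor, so Rania controls Arbor.
Rania holds 85% of Fennick, so Rania controls Fennick.
Rania and Fennick together hold 25% + 30% = 55% of Brightwater, so Rania controls Brightwater.
Brightwater and Arbor together hold 64% + 10% = 74% of Stratus, so Rania controls Stratus.

Yes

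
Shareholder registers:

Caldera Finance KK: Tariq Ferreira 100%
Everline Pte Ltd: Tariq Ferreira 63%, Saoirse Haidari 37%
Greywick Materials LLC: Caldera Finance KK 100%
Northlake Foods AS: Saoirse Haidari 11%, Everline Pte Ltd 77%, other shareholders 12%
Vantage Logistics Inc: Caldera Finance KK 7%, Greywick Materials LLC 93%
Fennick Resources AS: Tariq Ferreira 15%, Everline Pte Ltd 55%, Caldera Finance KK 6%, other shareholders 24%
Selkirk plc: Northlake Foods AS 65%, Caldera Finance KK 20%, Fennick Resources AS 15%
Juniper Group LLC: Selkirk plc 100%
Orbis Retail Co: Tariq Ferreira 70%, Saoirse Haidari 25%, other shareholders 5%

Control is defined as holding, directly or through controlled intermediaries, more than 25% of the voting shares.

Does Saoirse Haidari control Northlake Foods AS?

Yes

Saoirse holds 37% of Everline, so Saoirse controls Everline.
Saoirse and Everline together hold 11% + 77% = 88% of Northlake, so Saoirse controls Northlake.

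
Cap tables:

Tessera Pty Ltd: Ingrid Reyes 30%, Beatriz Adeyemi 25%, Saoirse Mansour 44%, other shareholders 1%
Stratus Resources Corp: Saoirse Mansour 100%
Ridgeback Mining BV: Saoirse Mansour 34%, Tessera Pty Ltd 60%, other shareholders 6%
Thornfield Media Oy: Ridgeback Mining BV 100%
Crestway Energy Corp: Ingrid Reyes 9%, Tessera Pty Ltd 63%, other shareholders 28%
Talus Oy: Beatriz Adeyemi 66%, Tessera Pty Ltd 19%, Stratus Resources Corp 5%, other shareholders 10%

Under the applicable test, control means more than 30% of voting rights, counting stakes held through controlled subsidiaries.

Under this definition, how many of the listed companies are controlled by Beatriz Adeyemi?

1

Beatriz holds 66% of Talus, so Beatriz controls Talus.
No other company's threshold is met.
Beatriz controls 1 company.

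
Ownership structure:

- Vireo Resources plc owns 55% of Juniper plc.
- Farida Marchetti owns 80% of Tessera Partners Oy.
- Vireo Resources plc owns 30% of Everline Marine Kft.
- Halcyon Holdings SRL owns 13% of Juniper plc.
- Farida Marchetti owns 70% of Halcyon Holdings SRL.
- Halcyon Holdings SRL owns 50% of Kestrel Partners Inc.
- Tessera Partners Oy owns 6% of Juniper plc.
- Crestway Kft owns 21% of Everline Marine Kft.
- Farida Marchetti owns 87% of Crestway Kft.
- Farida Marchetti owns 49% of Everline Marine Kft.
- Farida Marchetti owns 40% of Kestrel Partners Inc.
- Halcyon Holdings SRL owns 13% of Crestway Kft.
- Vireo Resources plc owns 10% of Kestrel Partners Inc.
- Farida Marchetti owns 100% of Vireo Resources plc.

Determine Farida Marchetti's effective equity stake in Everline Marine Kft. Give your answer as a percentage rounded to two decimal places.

Farida reaches Everline along 4 paths.
Via Vireo: 100% × 30% = 30%.
Via Halcyon → Crestway: 70% × 13% × 21% = 1.911%.
Via Crestway: 87% × 21% = 18.27%.
Direct stake: 49% = 49%.
Total: 30% + 1.911% + 18.27% + 49% = 99.181%.
Rounded: 99.18%.

99.18%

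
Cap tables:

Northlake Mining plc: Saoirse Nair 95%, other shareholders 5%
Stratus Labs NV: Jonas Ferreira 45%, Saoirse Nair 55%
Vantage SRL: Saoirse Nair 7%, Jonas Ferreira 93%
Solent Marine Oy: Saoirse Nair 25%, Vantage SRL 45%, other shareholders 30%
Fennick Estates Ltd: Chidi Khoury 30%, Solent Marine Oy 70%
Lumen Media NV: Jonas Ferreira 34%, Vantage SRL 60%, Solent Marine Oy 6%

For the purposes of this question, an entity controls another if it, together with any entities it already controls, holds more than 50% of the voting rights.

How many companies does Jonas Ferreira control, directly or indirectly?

2

Jonas holds 93% of Vantage, so Jonas controls Vantage.
Jonas and Vantage together hold 34% + 60% = 94% of Lumen, so Jonas controls Lumen.
No other company's threshold is met.
Jonas controls 2 companies.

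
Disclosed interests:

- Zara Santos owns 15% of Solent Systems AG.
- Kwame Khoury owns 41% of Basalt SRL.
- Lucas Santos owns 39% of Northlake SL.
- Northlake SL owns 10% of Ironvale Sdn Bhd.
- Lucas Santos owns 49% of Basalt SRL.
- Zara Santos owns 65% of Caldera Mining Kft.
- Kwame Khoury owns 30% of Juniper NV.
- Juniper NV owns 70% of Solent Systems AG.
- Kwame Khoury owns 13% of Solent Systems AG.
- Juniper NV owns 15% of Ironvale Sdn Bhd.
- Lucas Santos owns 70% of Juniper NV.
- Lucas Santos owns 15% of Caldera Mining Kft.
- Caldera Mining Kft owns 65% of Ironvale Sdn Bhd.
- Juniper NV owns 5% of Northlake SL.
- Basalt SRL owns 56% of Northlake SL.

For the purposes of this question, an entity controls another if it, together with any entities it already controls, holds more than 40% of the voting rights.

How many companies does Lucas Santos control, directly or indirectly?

Lucas holds 49% of Basalt, so Lucas controls Basalt.
Lucas holds 70% of Juniper, so Lucas controls Juniper.
Juniper holds 70% of Solent, so Lucas controls Solent.
Juniper and Lucas and Basalt together hold 5% + 39% + 56% = 100% of Northlake, so Lucas controls Northlake.
No other company's threshold is met.
Lucas controls 4 companies.

4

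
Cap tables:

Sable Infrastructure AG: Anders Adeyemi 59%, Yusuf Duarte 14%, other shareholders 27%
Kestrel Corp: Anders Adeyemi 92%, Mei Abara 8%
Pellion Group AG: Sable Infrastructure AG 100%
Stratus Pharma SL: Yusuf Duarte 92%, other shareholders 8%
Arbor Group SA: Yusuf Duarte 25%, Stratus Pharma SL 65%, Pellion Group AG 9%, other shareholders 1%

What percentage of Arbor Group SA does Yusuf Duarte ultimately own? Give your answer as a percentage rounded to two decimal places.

Yusuf reaches Arbor along 3 paths.
Direct stake: 25% = 25%.
Via Stratus: 92% × 65% = 59.8%.
Via Sable → Pellion: 14% × 100% × 9% = 1.26%.
Total: 25% + 59.8% + 1.26% = 86.06%.

86.06%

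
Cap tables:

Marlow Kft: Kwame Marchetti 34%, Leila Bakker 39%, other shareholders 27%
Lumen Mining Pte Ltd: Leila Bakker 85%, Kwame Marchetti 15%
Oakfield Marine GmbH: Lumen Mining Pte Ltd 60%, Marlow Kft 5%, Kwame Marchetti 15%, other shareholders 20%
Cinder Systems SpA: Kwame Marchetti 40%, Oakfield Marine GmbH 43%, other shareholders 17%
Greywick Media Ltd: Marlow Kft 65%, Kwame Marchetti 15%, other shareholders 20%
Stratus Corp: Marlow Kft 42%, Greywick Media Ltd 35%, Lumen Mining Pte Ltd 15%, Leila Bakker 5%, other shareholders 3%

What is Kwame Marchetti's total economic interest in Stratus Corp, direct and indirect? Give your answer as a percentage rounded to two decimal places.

Kwame reaches Stratus along 4 paths.
Via Marlow: 34% × 42% = 14.28%.
Via Marlow → Greywick: 34% × 65% × 35% = 7.735%.
Via Greywick: 15% × 35% = 5.25%.
Via Lumen: 15% × 15% = 2.25%.
Total: 14.28% + 7.735% + 5.25% + 2.25% = 29.515%.
Rounded: 29.52%.

29.52%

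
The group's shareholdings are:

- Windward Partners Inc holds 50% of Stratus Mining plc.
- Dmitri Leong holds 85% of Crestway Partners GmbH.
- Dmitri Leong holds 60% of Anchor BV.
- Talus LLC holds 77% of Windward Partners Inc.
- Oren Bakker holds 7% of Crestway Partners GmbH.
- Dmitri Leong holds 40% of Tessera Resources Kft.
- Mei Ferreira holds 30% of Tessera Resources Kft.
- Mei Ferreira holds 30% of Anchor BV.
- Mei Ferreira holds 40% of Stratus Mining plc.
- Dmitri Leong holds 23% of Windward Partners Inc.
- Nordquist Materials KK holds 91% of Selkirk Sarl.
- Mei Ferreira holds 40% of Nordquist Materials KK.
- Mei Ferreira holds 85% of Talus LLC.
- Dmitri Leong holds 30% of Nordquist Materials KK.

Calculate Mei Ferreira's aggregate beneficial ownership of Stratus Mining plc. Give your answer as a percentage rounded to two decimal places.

Mei reaches Stratus along 2 paths.
Via Talus → Windward: 85% × 77% × 50% = 32.725%.
Direct stake: 40% = 40%.
Total: 32.725% + 40% = 72.725%.
Rounded: 72.73%.

72.73%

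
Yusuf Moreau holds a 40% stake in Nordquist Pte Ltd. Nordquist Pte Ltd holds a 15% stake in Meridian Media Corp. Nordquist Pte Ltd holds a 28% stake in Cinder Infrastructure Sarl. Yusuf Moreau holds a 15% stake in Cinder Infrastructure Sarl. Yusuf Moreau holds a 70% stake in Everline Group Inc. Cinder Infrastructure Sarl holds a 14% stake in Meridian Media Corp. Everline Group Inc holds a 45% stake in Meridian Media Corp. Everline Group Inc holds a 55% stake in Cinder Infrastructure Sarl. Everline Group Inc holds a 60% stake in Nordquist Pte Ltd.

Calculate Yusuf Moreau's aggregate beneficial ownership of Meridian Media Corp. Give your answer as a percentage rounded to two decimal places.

Yusuf reaches Meridian along 7 paths.
Via Nordquist: 40% × 15% = 6%.
Via Everline → Nordquist: 70% × 60% × 15% = 6.3%.
Via Everline: 70% × 45% = 31.5%.
Via Nordquist → Cinder: 40% × 28% × 14% = 1.568%.
Via Everline → Nordquist → Cinder: 70% × 60% × 28% × 14% = 1.6464%.
Via Everline → Cinder: 70% × 55% × 14% = 5.39%.
Via Cinder: 15% × 14% = 2.1%.
Total: 6% + 6.3% + 31.5% + 1.568% + 1.6464% + 5.39% + 2.1% = 54.5044%.
Rounded: 54.50%.

54.50%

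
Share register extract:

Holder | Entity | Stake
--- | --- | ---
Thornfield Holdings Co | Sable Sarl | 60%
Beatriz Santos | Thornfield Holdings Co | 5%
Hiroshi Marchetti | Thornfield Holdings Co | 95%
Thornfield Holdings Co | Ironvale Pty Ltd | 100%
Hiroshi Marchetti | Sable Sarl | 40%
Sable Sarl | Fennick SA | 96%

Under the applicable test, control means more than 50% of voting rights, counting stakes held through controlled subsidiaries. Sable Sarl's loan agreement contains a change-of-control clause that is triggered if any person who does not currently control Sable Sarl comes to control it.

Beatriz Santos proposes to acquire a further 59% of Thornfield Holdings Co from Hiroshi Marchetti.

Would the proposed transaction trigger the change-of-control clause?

The purchase adds only to Beatriz's holdings (Hiroshi's stake shrinks), so Beatriz is the only person who could newly come to control Sable.
Beatriz's largest direct stake is 5% in Thornfield, which does not meet the threshold, so Beatriz controls no company.
Neither Beatriz nor any entity Beatriz controls holds any voting interest in Sable.
So before the transaction, Beatriz does not control Sable.
After the purchase, Beatriz's direct stake in Thornfield rises to 5% + 59% = 64%, and Hiroshi's stake falls to 36%.
Beatriz holds 64% of Thornfield, so Beatriz controls Thornfield.
Thornfield holds 60% of Sable, so Beatriz controls Sable.
Beatriz did not control Sable before and does after, so the clause is triggered.

Yes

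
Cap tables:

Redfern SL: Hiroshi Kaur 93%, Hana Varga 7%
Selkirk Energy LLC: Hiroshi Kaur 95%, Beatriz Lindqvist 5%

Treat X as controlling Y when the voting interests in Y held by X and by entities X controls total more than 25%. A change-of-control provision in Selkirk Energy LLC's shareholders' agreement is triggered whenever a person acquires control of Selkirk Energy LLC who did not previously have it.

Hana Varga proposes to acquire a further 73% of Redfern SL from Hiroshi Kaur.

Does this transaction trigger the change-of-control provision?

No

The purchase adds only to Hana's holdings (Hiroshi's stake shrinks), so Hana is the only person who could newly come to control Selkirk.
Hana's largest direct stake is 7% in Redfern, which does not meet the threshold, so Hana controls no company.
Neither Hana nor any entity Hana controls holds any voting interest in Selkirk.
So before the transaction, Hana does not control Selkirk.
After the purchase, Hana's direct stake in Redfern rises to 7% + 73% = 80%, and Hiroshi's stake falls to 20%.
Hana holds 80% of Redfern, so Hana controls Redfern.
After the transaction, neither Hana nor any entity Hana controls holds a voting interest in Selkirk, so Hana still does not control it.
No new person acquires control, so the clause is not triggered.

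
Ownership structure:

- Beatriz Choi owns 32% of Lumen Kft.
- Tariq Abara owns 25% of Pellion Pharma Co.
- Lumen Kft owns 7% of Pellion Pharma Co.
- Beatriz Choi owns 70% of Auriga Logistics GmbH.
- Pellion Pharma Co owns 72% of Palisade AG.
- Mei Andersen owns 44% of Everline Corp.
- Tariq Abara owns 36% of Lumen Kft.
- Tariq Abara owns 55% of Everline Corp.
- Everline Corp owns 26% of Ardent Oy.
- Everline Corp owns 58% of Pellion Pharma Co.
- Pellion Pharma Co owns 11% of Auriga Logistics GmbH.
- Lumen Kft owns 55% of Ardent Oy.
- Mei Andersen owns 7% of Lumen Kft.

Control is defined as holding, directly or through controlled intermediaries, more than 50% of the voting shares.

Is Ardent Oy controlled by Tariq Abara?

Tariq holds 55% of Everline, so Tariq controls Everline.
Tariq and Everline together hold 25% + 58% = 83% of Pellion, so Tariq controls Pellion.
Pellion holds 72% of Palisade, so Tariq controls Palisade.
In Ardent, Tariq's side holds only 26%, not > 50%.
So Tariq does not control Ardent.

No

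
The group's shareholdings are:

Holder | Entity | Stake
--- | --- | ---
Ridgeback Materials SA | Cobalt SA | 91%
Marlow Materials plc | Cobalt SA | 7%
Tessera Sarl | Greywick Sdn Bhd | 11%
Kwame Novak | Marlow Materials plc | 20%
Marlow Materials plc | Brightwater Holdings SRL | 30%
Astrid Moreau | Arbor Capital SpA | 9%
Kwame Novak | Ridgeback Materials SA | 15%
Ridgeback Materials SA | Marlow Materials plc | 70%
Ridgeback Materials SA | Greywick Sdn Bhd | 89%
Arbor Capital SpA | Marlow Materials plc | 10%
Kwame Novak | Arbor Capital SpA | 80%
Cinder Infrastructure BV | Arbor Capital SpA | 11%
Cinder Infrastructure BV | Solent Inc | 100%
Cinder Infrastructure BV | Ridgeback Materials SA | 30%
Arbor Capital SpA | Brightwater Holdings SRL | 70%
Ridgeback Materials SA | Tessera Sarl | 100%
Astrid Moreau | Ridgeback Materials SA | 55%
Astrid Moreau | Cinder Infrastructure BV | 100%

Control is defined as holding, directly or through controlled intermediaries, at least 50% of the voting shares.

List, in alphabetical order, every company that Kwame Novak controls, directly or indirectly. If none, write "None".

Arbor Capital SpA, Brightwater Holdings SRL

Kwame holds 80% of Arbor, so Kwame controls Arbor.
Arbor holds 70% of Brightwater, so Kwame controls Brightwater.
No other company's threshold is met.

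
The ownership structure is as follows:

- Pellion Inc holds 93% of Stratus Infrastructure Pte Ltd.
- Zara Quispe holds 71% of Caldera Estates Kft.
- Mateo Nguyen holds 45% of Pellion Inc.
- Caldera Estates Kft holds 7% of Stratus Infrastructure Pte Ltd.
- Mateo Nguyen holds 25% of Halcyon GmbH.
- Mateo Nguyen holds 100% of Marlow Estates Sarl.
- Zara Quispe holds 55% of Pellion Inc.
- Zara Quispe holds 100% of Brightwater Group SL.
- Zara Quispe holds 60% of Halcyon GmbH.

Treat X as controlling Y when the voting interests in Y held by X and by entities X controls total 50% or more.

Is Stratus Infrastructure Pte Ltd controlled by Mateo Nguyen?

Mateo holds 100% of Marlow, so Mateo controls Marlow.
Neither Mateo nor any entity Mateo controls holds any voting interest in Stratus.
So Mateo does not control Stratus.

No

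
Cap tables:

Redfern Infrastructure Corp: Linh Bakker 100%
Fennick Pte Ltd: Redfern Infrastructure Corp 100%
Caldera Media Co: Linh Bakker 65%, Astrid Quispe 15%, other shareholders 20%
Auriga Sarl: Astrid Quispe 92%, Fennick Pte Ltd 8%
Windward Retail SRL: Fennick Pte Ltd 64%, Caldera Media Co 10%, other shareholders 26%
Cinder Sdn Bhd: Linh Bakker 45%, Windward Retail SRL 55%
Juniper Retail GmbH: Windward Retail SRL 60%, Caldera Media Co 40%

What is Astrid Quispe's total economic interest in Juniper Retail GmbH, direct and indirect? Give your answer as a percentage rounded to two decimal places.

6.90%

Astrid reaches Juniper along 2 paths.
Via Caldera → Windward: 15% × 10% × 60% = 0.9%.
Via Caldera: 15% × 40% = 6%.
Total: 0.9% + 6% = 6.9%.
Rounded: 6.90%.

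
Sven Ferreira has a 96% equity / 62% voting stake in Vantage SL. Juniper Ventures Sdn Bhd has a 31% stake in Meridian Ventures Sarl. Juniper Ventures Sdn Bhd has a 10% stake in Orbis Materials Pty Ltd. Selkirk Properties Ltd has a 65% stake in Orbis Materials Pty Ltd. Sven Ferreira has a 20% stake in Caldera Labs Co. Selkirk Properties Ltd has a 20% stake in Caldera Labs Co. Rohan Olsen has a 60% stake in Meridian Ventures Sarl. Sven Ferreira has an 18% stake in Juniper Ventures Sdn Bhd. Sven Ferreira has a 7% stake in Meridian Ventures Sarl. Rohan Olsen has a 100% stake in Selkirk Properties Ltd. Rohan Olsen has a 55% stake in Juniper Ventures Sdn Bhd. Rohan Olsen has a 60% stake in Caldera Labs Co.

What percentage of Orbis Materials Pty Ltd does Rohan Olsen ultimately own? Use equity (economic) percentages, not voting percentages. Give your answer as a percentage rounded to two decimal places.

70.50%

Rohan reaches Orbis along 2 paths.
Via Juniper: 55% × 10% = 5.5%.
Via Selkirk: 100% × 65% = 65%.
Total: 5.5% + 65% = 70.5%.
Rounded: 70.50%.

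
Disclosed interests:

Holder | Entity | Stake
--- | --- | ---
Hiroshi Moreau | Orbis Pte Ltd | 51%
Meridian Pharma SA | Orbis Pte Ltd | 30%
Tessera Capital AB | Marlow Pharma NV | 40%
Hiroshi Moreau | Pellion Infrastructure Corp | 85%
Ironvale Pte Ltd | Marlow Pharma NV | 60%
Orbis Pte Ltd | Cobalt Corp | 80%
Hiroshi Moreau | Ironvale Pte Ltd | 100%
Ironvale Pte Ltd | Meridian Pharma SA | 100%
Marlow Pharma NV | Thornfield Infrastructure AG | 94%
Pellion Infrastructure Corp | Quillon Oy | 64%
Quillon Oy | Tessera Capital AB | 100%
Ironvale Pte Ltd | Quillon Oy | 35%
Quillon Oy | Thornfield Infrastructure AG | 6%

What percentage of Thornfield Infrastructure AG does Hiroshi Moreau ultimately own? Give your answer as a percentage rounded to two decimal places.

95.38%

Hiroshi reaches Thornfield along 5 paths.
Via Ironvale → Quillon → Tessera → Marlow: 100% × 35% × 100% × 40% × 94% = 13.16%.
Via Pellion → Quillon → Tessera → Marlow: 85% × 64% × 100% × 40% × 94% = 20.4544%.
Via Ironvale → Marlow: 100% × 60% × 94% = 56.4%.
Via Ironvale → Quillon: 100% × 35% × 6% = 2.1%.
Via Pellion → Quillon: 85% × 64% × 6% = 3.264%.
Total: 13.16% + 20.4544% + 56.4% + 2.1% + 3.264% = 95.3784%.
Rounded: 95.38%.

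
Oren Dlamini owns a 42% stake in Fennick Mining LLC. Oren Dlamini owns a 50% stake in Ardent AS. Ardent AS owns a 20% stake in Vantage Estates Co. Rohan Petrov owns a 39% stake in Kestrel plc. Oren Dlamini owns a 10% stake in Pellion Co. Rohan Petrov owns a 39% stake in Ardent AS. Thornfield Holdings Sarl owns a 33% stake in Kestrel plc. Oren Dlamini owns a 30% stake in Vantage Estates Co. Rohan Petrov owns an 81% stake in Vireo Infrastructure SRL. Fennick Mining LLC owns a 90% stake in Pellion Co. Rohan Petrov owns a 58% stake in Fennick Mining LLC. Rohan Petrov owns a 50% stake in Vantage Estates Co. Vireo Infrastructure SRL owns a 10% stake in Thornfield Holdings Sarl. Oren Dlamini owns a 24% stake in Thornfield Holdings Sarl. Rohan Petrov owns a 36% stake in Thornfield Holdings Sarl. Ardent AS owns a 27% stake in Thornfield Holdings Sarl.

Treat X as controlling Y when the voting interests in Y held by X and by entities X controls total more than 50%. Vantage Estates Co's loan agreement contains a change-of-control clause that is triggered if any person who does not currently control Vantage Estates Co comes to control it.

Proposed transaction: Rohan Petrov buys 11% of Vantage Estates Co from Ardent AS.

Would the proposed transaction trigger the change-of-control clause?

The purchase adds only to Rohan's holdings (Ardent's stake shrinks), so Rohan is the only person who could newly come to control Vantage.
Rohan holds 81% of Vireo, so Rohan controls Vireo.
Rohan holds 58% of Fennick, so Rohan controls Fennick.
Fennick holds 90% of Pellion, so Rohan controls Pellion.
In Vantage, Rohan's side holds only 50%, not > 50%.
So before the transaction, Rohan does not control Vantage.
After the purchase, Rohan's direct stake in Vantage rises to 50% + 11% = 61%, and Ardent's stake falls to 9%.
Rohan holds 61% of Vantage, so Rohan controls Vantage.
Rohan did not control Vantage before and does after, so the clause is triggered.

Yes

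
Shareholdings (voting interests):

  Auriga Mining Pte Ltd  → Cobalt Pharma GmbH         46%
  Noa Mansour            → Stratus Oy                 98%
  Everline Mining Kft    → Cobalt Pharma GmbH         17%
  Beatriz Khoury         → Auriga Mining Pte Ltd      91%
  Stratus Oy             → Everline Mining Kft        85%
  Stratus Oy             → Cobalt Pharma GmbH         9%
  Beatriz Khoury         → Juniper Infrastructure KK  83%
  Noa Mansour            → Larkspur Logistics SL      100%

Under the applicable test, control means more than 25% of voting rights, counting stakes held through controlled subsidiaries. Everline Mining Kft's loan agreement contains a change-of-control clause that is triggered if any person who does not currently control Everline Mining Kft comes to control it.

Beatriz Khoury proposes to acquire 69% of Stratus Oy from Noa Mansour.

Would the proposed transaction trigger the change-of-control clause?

The purchase adds only to Beatriz's holdings (Noa's stake shrinks), so Beatriz is the only person who could newly come to control Everline.
Beatriz holds 91% of Auriga, so Beatriz controls Auriga.
Beatriz holds 83% of Juniper, so Beatriz controls Juniper.
Auriga holds 46% of Cobalt, so Beatriz controls Cobalt.
Neither Beatriz nor any entity Beatriz controls holds any voting interest in Everline.
So before the transaction, Beatriz does not control Everline.
After the purchase, Beatriz holds 69% of Stratus directly, and Noa's stake falls to 29%.
Beatriz holds 69% of Stratus, so Beatriz controls Stratus.
Stratus holds 85% of Everline, so Beatriz controls Everline.
Beatriz did not control Everline before and does after, so the clause is triggered.

Yes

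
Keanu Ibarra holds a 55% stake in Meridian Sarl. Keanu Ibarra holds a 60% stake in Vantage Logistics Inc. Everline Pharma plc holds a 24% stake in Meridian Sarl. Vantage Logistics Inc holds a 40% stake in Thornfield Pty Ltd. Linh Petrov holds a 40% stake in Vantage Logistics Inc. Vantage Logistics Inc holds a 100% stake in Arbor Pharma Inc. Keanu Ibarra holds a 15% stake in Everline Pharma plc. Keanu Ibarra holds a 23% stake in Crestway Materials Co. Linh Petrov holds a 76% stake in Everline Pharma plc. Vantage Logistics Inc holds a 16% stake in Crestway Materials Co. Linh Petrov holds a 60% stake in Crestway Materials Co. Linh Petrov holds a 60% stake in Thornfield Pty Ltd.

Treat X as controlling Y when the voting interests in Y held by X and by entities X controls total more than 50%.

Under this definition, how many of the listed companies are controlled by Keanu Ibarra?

3

Keanu holds 60% of Vantage, so Keanu controls Vantage.
Vantage holds 100% of Arbor, so Keanu controls Arbor.
Keanu holds 55% of Meridian, so Keanu controls Meridian.
No other company's threshold is met.
Keanu controls 3 companies.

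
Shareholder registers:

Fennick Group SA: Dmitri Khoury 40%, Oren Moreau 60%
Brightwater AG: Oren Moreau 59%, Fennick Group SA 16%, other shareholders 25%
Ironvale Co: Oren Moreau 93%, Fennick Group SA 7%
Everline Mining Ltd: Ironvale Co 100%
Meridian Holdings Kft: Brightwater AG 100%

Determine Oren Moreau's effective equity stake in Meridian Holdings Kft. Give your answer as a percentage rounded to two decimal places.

Oren reaches Meridian along 2 paths.
Via Brightwater: 59% × 100% = 59%.
Via Fennick → Brightwater: 60% × 16% × 100% = 9.6%.
Total: 59% + 9.6% = 68.6%.
Rounded: 68.60%.

68.60%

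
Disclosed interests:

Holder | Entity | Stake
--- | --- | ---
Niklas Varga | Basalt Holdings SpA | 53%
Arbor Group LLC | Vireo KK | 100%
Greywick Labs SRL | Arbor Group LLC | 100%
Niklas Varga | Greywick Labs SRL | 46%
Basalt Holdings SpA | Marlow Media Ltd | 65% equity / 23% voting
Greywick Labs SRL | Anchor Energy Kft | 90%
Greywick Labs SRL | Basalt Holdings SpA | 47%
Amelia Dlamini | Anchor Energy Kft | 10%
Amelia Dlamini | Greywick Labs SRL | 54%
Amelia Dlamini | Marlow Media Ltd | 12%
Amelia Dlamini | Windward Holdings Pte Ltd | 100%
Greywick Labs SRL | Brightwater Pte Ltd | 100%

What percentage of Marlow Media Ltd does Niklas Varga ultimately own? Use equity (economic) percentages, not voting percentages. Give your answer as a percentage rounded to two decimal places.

Niklas reaches Marlow along 2 paths.
Via Basalt: 53% × 65% = 34.45%.
Via Greywick → Basalt: 46% × 47% × 65% = 14.053%.
Total: 34.45% + 14.053% = 48.503%.
Rounded: 48.50%.

48.50%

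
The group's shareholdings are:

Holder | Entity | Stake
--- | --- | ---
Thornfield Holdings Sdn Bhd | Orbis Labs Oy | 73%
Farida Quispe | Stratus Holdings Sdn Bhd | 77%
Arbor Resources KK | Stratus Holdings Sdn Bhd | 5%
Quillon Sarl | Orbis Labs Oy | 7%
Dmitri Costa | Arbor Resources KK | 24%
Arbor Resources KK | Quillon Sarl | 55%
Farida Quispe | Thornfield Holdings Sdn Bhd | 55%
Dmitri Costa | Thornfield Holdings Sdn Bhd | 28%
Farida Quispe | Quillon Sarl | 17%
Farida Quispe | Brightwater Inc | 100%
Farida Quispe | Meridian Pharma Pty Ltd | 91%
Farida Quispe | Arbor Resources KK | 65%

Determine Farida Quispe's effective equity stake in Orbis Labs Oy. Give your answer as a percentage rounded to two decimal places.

Farida reaches Orbis along 3 paths.
Via Thornfield: 55% × 73% = 40.15%.
Via Arbor → Quillon: 65% × 55% × 7% = 2.5025%.
Via Quillon: 17% × 7% = 1.19%.
Total: 40.15% + 2.5025% + 1.19% = 43.8425%.
Rounded: 43.84%.

43.84%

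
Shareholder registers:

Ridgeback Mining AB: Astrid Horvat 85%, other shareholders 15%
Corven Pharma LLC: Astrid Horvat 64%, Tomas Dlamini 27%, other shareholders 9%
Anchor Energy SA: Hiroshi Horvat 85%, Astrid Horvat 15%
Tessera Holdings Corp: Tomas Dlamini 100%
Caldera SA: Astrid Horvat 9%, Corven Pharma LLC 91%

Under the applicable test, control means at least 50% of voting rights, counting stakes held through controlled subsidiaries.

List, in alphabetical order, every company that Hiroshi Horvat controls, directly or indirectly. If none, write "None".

Hiroshi holds 85% of Anchor, so Hiroshi controls Anchor.
No other company's threshold is met.

Anchor Energy SA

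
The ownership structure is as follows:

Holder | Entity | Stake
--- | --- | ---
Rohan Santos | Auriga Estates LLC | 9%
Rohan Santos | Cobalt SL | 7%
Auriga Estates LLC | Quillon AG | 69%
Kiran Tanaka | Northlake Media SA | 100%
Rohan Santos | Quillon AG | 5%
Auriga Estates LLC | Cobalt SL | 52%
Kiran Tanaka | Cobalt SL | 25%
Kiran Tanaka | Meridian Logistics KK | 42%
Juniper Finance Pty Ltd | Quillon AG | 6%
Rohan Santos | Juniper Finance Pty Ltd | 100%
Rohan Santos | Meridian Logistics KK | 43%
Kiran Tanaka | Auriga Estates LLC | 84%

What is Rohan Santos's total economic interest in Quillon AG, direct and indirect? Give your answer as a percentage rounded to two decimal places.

17.21%

Rohan reaches Quillon along 3 paths.
Via Juniper: 100% × 6% = 6%.
Direct stake: 5% = 5%.
Via Auriga: 9% × 69% = 6.21%.
Total: 6% + 5% + 6.21% = 17.21%.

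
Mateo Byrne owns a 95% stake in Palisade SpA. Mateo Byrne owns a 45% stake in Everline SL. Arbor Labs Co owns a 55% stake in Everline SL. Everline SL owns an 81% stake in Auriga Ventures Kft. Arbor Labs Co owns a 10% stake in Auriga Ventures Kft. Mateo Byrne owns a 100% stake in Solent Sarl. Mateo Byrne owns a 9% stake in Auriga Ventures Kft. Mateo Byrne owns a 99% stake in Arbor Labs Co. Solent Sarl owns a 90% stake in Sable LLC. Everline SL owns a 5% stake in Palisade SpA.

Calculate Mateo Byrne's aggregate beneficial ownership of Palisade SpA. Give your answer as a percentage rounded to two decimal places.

99.97%

Mateo reaches Palisade along 3 paths.
Direct stake: 95% = 95%.
Via Arbor → Everline: 99% × 55% × 5% = 2.7225%.
Via Everline: 45% × 5% = 2.25%.
Total: 95% + 2.7225% + 2.25% = 99.9725%.
Rounded: 99.97%.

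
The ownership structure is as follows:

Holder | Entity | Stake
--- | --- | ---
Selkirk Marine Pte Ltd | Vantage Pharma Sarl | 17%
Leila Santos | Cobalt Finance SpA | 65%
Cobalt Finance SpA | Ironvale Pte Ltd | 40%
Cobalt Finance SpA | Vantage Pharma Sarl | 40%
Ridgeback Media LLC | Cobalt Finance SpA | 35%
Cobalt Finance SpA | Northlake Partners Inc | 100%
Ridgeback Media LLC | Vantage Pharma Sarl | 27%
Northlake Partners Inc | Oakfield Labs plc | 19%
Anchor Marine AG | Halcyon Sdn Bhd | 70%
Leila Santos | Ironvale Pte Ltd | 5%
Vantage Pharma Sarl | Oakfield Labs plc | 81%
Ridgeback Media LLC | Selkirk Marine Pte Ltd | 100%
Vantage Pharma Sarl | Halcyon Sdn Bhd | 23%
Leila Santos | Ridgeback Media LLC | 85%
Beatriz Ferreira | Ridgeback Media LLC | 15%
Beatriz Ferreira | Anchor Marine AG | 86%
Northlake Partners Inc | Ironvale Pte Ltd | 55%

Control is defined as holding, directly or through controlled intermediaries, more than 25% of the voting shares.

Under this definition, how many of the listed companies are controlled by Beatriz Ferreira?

Beatriz holds 86% of Anchor, so Beatriz controls Anchor.
Anchor holds 70% of Halcyon, so Beatriz controls Halcyon.
No other company's threshold is met.
Beatriz controls 2 companies.

2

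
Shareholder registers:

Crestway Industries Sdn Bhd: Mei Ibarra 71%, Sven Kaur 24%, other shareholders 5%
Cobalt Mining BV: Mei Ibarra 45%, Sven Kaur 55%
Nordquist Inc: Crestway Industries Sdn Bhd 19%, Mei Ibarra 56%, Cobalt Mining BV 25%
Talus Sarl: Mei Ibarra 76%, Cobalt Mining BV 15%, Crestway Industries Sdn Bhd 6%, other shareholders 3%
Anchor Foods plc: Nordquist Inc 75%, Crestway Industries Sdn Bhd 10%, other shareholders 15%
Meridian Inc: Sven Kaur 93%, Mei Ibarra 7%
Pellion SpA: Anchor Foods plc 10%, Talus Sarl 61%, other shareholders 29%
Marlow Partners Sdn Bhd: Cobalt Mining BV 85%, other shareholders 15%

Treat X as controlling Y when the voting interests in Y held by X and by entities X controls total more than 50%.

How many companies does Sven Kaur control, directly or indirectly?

Sven holds 55% of Cobalt, so Sven controls Cobalt.
Sven holds 93% of Meridian, so Sven controls Meridian.
Cobalt holds 85% of Marlow, so Sven controls Marlow.
No other company's threshold is met.
Sven controls 3 companies.

3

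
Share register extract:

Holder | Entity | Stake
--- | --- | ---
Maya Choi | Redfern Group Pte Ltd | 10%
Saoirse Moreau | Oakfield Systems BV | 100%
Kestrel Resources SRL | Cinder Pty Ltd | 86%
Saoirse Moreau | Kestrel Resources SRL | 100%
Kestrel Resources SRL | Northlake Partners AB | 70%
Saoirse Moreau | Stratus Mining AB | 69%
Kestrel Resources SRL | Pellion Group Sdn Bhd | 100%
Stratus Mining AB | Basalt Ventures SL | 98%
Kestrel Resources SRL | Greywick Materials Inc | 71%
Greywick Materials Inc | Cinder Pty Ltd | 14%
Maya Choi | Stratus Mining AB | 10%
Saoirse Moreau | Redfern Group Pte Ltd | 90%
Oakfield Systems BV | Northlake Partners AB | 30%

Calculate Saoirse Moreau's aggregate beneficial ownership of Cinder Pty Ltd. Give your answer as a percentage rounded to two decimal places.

95.94%

Saoirse reaches Cinder along 2 paths.
Via Kestrel → Greywick: 100% × 71% × 14% = 9.94%.
Via Kestrel: 100% × 86% = 86%.
Total: 9.94% + 86% = 95.94%.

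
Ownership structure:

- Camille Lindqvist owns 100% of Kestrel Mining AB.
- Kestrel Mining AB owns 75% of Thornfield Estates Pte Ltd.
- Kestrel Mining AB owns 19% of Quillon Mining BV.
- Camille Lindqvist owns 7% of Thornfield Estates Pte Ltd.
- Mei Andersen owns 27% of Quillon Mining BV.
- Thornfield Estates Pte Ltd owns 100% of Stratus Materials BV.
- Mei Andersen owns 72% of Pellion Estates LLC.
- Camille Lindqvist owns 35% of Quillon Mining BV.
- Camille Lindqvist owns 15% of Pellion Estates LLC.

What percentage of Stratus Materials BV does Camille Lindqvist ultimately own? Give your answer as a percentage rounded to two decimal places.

82.00%

Camille reaches Stratus along 2 paths.
Via Kestrel → Thornfield: 100% × 75% × 100% = 75%.
Via Thornfield: 7% × 100% = 7%.
Total: 75% + 7% = 82%.
Rounded: 82.00%.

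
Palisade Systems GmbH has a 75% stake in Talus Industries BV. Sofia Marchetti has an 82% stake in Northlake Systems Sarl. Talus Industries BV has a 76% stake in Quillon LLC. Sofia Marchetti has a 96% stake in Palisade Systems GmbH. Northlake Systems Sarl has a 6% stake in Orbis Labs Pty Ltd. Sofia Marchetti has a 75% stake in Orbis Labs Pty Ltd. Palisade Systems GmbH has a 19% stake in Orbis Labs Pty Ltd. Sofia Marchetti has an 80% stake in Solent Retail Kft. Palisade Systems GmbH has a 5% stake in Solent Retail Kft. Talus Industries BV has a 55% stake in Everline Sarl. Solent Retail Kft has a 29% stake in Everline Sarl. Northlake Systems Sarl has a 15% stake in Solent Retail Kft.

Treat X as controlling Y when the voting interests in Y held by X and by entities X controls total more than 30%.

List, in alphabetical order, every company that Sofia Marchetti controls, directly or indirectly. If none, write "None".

Everline Sarl, Northlake Systems Sarl, Orbis Labs Pty Ltd, Palisade Systems GmbH, Quillon LLC, Solent Retail Kft, Talus Industries BV

Sofia holds 96% of Palisade, so Sofia controls Palisade.
Sofia holds 82% of Northlake, so Sofia controls Northlake.
Sofia and Palisade and Northlake together hold 80% + 5% + 15% = 100% of Solent, so Sofia controls Solent.
Palisade holds 75% of Talus, so Sofia controls Talus.
Palisade and Northlake and Sofia together hold 19% + 6% + 75% = 100% of Orbis, so Sofia controls Orbis.
Talus holds 76% of Quillon, so Sofia controls Quillon.
Talus and Solent together hold 55% + 29% = 84% of Everline, so Sofia controls Everline.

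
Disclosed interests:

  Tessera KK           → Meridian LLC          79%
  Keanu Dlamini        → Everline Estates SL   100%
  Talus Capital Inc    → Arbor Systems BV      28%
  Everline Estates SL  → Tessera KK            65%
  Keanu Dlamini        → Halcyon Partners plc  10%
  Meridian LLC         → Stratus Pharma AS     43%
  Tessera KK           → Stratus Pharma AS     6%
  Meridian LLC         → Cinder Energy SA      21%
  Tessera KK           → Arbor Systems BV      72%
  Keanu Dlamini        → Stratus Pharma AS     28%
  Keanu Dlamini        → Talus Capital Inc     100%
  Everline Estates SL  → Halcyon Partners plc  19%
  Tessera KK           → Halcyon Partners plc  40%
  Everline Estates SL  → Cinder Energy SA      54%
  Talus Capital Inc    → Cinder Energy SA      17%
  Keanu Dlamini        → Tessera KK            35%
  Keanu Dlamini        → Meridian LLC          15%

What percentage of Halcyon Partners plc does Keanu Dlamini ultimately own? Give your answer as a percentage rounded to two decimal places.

Keanu reaches Halcyon along 4 paths.
Via Everline → Tessera: 100% × 65% × 40% = 26%.
Via Tessera: 35% × 40% = 14%.
Via Everline: 100% × 19% = 19%.
Direct stake: 10% = 10%.
Total: 26% + 14% + 19% + 10% = 69%.
Rounded: 69.00%.

69.00%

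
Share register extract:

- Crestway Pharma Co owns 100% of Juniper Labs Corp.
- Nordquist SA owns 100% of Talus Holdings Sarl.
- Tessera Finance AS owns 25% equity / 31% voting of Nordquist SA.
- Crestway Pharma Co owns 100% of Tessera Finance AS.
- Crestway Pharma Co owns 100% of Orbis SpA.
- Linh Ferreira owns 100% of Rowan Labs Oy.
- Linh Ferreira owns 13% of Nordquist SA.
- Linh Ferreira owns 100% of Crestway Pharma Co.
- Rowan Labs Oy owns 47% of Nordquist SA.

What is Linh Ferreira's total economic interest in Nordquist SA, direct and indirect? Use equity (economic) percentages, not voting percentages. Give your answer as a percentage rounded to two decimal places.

Linh reaches Nordquist along 3 paths.
Via Rowan: 100% × 47% = 47%.
Via Crestway → Tessera: 100% × 100% × 25% = 25%.
Direct stake: 13% = 13%.
Total: 47% + 25% + 13% = 85%.
Rounded: 85.00%.

85.00%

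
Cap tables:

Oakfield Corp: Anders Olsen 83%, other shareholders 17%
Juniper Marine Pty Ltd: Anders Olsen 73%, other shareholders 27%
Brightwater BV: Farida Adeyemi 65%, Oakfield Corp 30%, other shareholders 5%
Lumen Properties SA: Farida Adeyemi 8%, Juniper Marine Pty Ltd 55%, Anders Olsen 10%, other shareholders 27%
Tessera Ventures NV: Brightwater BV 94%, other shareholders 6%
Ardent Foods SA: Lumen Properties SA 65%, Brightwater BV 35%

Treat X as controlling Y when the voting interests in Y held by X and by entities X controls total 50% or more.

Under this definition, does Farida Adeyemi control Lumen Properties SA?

No

Farida holds 65% of Brightwater, so Farida controls Brightwater.
Brightwater holds 94% of Tessera, so Farida controls Tessera.
In Lumen, Farida's side holds only 8%, not ≥ 50%.
So Farida does not control Lumen.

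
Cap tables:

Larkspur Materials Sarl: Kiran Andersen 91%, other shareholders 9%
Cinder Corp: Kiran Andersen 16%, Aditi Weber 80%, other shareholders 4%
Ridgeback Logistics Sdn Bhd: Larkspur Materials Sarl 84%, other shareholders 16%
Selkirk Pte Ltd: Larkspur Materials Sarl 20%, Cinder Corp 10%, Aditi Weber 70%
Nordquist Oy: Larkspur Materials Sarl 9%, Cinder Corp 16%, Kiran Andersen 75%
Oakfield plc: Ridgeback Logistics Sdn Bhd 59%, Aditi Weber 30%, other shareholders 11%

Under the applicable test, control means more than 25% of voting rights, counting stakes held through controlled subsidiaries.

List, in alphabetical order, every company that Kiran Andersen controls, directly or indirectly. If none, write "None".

Larkspur Materials Sarl, Nordquist Oy, Oakfield plc, Ridgeback Logistics Sdn Bhd

Kiran holds 91% of Larkspur, so Kiran controls Larkspur.
Larkspur holds 84% of Ridgeback, so Kiran controls Ridgeback.
Larkspur and Kiran together hold 9% + 75% = 84% of Nordquist, so Kiran controls Nordquist.
Ridgeback holds 59% of Oakfield, so Kiran controls Oakfield.
No other company's threshold is met.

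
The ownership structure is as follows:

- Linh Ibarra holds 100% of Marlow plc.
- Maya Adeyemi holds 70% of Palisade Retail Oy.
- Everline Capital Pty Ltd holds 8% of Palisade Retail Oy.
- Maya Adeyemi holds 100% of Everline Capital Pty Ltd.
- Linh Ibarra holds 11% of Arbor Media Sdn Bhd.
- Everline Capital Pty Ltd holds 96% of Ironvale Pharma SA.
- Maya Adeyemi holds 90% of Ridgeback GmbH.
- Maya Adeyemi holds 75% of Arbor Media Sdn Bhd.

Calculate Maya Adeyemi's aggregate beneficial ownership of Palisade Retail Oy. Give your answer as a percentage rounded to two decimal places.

Maya reaches Palisade along 2 paths.
Via Everline: 100% × 8% = 8%.
Direct stake: 70% = 70%.
Total: 8% + 70% = 78%.
Rounded: 78.00%.

78.00%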